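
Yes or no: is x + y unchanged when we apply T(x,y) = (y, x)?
Yes

Substitute T(x,y) = (y, x) into the expression and compare with the original.

Original: x + y
After applying T: (y) + (x) = x + y

This is identical to the original x + y, so the expression is invariant.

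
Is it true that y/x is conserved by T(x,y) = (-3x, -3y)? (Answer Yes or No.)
Yes

Substitute T(x,y) = (-3x, -3y) into the expression and compare with the original.

Original: y/x
After applying T: (-3y)/(-3x) = y/x

This is identical to the original y/x, so the expression is invariant.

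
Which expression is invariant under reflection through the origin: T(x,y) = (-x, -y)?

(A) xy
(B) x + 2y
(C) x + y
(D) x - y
A

The map is reflection through the origin: T(x,y) = (-x, -y).
Substitute the transformed coordinates into each option and compare with the original:
(A) xy  ->  (-x)(-y) = xy   [equals xy: invariant]
(B) x + 2y  ->  (-x) + 2(-y) = -x - 2y   [differs from x + 2y: not invariant]
(C) x + y  ->  (-x) + (-y) = -x - y   [differs from x + y: not invariant]
(D) x - y  ->  (-x) - (-y) = -x + y   [differs from x - y: not invariant]

Only option (A), xy, is unchanged by the transformation.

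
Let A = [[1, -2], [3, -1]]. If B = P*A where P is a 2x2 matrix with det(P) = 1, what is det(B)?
5

By the multiplicative property of determinants, det(B) = det(P*A) = det(P) * det(A) = det(A),
so the determinant is invariant under multiplication by any determinant-1 matrix; we just need det(A).

det(A) = (1)(-1) - (-2)(3) = -1 - (-6) = 5

Therefore det(B) = 1 * 5 = 5.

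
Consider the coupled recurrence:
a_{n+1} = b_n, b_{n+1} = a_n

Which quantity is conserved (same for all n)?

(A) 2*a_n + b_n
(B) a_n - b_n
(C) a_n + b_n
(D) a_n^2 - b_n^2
C

Replace a_n by a_{n+1} = b_n and b_n by b_{n+1} = a_n in each option and simplify:
(A) 2*a_n + b_n  ->  2*(b_n) + (a_n) = a_n + 2*b_n   [not conserved]
(B) a_n - b_n  ->  (b_n) - (a_n) = -a_n + b_n   [not conserved]
(C) a_n + b_n  ->  (b_n) + (a_n) = a_n + b_n   [conserved]
(D) a_n^2 - b_n^2  ->  (b_n)^2 - (a_n)^2 = -a_n^2 + b_n^2   [not conserved]

Only (C) a_n + b_n returns to itself after one step, so it is the conserved quantity.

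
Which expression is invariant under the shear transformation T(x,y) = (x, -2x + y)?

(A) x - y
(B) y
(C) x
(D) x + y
C

Under the shear T(x,y) = (x, -2x + y):
Substitute the transformed coordinates into each option and compare with the original:
(A) x - y  ->  (x) - (-2x + y) = 3x - y   [differs from x - y: not invariant]
(B) y  ->  (-2x + y) = -2x + y   [differs from y: not invariant]
(C) x  ->  (x) = x   [equals x: invariant]
(D) x + y  ->  (x) + (-2x + y) = -x + y   [differs from x + y: not invariant]

Only option (C), x, is unchanged by the transformation.
A vertical shear moves points parallel to the y-axis, so the x-coordinate (and any function of x alone) is unchanged.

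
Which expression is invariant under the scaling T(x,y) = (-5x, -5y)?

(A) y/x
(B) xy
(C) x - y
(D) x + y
A

Under the uniform scaling T(x,y) = (-5x, -5y):
Substitute the transformed coordinates into each option and compare with the original:
(A) y/x  ->  (-5y)/(-5x) = y/x   [equals y/x: invariant]
(B) xy  ->  (-5x)(-5y) = 25xy   [differs from xy: not invariant]
(C) x - y  ->  (-5x) - (-5y) = -5x + 5y   [differs from x - y: not invariant]
(D) x + y  ->  (-5x) + (-5y) = -5x - 5y   [differs from x + y: not invariant]

Only option (A), y/x, is unchanged by the transformation.
The common factor -5 cancels in a ratio of coordinates, while sums, products and sums of squares pick up factors of -5 or 25.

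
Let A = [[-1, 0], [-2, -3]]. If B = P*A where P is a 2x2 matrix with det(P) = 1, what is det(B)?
3

By the multiplicative property of determinants, det(B) = det(P*A) = det(P) * det(A) = det(A),
so the determinant is invariant under multiplication by any determinant-1 matrix; we just need det(A).

det(A) = (-1)(-3) - (0)(-2) = 3 - 0 = 3

Therefore det(B) = 1 * 3 = 3.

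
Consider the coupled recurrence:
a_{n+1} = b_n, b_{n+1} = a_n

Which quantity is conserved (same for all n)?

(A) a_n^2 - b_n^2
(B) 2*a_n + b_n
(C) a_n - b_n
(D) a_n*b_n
D

Replace a_n by a_{n+1} = b_n and b_n by b_{n+1} = a_n in each option and simplify:
(A) a_n^2 - b_n^2  ->  (b_n)^2 - (a_n)^2 = -a_n^2 + b_n^2   [not conserved]
(B) 2*a_n + b_n  ->  2*(b_n) + (a_n) = a_n + 2*b_n   [not conserved]
(C) a_n - b_n  ->  (b_n) - (a_n) = -a_n + b_n   [not conserved]
(D) a_n*b_n  ->  (b_n)*(a_n) = a_n*b_n   [conserved]

Only (D) a_n*b_n returns to itself after one step, so it is the conserved quantity.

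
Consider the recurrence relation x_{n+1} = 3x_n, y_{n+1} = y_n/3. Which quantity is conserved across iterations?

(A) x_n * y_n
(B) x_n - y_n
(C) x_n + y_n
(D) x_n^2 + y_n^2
A

For the recurrence x_{n+1} = 3x_n, y_{n+1} = y_n/3:

x_{n+1} * y_{n+1} = (3x_n) * (y_n/3) = x_n * y_n
The product is conserved.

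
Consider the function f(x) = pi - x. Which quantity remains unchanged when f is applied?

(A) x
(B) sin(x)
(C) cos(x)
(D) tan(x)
B

For f(x) = pi - x:
sin(pi - x) = sin(x), so sine is invariant under this transformation.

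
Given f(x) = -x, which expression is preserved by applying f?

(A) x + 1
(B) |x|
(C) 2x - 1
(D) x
B

For f(x) = -x:
Applying f replaces x by -x. Since |-x| = |x|, the absolute value is unchanged by f, whereas x -> -x, 2x - 1 -> -2x - 1 and x + 1 -> -x + 1 all change.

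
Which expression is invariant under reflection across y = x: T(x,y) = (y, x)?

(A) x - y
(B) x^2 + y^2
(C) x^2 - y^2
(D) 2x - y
B

The map is reflection across y = x: T(x,y) = (y, x).
Substitute the transformed coordinates into each option and compare with the original:
(A) x - y  ->  (y) - (x) = -x + y   [differs from x - y: not invariant]
(B) x^2 + y^2  ->  (y)^2 + (x)^2 = x^2 + y^2   [equals x^2 + y^2: invariant]
(C) x^2 - y^2  ->  (y)^2 - (x)^2 = -x^2 + y^2   [differs from x^2 - y^2: not invariant]
(D) 2x - y  ->  2(y) - (x) = -x + 2y   [differs from 2x - y: not invariant]

Only option (B), x^2 + y^2, is unchanged by the transformation.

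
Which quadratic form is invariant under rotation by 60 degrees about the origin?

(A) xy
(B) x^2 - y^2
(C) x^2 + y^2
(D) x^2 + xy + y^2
C

Rotation by 60 degrees sends (x, y) to (x/2 - sqrt(3)y/2, sqrt(3)x/2 + y/2).
Substitute the transformed coordinates into each option and compare with the original:
(A) xy  ->  (x/2 - sqrt(3)y/2)(sqrt(3)x/2 + y/2) = sqrt(3)x^2/4 - xy/2 - sqrt(3)y^2/4   [differs from xy: not invariant]
(B) x^2 - y^2  ->  (x/2 - sqrt(3)y/2)^2 - (sqrt(3)x/2 + y/2)^2 = -x^2/2 - sqrt(3)xy + y^2/2   [differs from x^2 - y^2: not invariant]
(C) x^2 + y^2  ->  (x/2 - sqrt(3)y/2)^2 + (sqrt(3)x/2 + y/2)^2 = x^2 + y^2   [equals x^2 + y^2: invariant]
(D) x^2 + xy + y^2  ->  (x/2 - sqrt(3)y/2)^2 + (x/2 - sqrt(3)y/2)(sqrt(3)x/2 + y/2) + (sqrt(3)x/2 + y/2)^2 = sqrt(3)x^2/4 + x^2 - xy/2 - sqrt(3)y^2/4 + y^2   [differs from x^2 + xy + y^2: not invariant]

Only option (C), x^2 + y^2, is unchanged by the transformation.
x^2 + y^2 is the squared distance from the origin, which rotations preserve.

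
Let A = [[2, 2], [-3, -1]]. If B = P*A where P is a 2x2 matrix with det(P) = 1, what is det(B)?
4

By the multiplicative property of determinants, det(B) = det(P*A) = det(P) * det(A) = det(A),
so the determinant is invariant under multiplication by any determinant-1 matrix; we just need det(A).

det(A) = (2)(-1) - (2)(-3) = -2 - (-6) = 4

Therefore det(B) = 1 * 4 = 4.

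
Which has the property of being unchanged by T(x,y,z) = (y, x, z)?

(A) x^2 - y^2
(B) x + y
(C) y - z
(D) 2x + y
B

Apply T(x,y,z) = (y, x, z) to each option, i.e. replace (x, y, z) by the transformed coordinates.
Substitute the transformed coordinates into each option and compare with the original:
(A) x^2 - y^2  ->  (y)^2 - (x)^2 = -x^2 + y^2   [differs from x^2 - y^2: not invariant]
(B) x + y  ->  (y) + (x) = x + y   [equals x + y: invariant]
(C) y - z  ->  (x) - (z) = x - z   [differs from y - z: not invariant]
(D) 2x + y  ->  2(y) + (x) = x + 2y   [differs from 2x + y: not invariant]

Only option (B), x + y, is unchanged by the transformation.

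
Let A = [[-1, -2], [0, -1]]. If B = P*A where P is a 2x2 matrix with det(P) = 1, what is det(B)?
1

By the multiplicative property of determinants, det(B) = det(P*A) = det(P) * det(A) = det(A),
so the determinant is invariant under multiplication by any determinant-1 matrix; we just need det(A).

det(A) = (-1)(-1) - (-2)(0) = 1 - 0 = 1

Therefore det(B) = 1 * 1 = 1.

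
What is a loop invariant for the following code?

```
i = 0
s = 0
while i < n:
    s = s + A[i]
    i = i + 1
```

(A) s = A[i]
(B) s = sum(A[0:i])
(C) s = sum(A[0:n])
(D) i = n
B

A loop invariant must hold before the first iteration and be re-established by every execution of the body.

(B) s = sum(A[0:i]): Initially i = 0 and s = 0 = sum of the empty slice A[0:0]. If s = sum(A[0:i]) holds at the top of an iteration, the body sets s to sum(A[0:i]) + A[i] = sum(A[0:i+1]) and then i to i+1, so s = sum(A[0:i]) holds again. At exit i = n, giving s = sum(A[0:n]).

The other options fail:
(A) s = A[i]: after the first iteration s = A[0] but i = 1, so s = A[i] compares s with the wrong element (and fails in general).
(C) s = sum(A[0:n]): false before the loop (s = 0, not the full sum) -- it only becomes true at exit.
(D) i = n: false initially (i = 0); it is the exit condition, not an invariant.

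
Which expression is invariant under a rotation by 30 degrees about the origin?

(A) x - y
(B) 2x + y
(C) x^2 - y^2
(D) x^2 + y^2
D

A rotation by 30 degrees sends (x, y) to (sqrt(3)x/2 - y/2, x/2 + sqrt(3)y/2).
Substitute the transformed coordinates into each option and compare with the original:
(A) x - y  ->  (sqrt(3)x/2 - y/2) - (x/2 + sqrt(3)y/2) = -x/2 + sqrt(3)x/2 - sqrt(3)y/2 - y/2   [differs from x - y: not invariant]
(B) 2x + y  ->  2(sqrt(3)x/2 - y/2) + (x/2 + sqrt(3)y/2) = x/2 + sqrt(3)x - y + sqrt(3)y/2   [differs from 2x + y: not invariant]
(C) x^2 - y^2  ->  (sqrt(3)x/2 - y/2)^2 - (x/2 + sqrt(3)y/2)^2 = x^2/2 - sqrt(3)xy - y^2/2   [differs from x^2 - y^2: not invariant]
(D) x^2 + y^2  ->  (sqrt(3)x/2 - y/2)^2 + (x/2 + sqrt(3)y/2)^2 = x^2 + y^2   [equals x^2 + y^2: invariant]

Only option (D), x^2 + y^2, is unchanged by the transformation.
Geometrically, x^2 + y^2 is the squared distance from the origin, which every rotation about the origin preserves.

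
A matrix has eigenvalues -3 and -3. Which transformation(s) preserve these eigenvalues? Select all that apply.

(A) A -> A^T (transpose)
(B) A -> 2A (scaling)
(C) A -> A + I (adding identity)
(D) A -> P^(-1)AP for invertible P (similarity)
A and D

Eigenvalues are preserved by:
1. Similarity transformations: A -> P^(-1)AP (same characteristic polynomial)
2. Transpose: A^T has the same eigenvalues as A

Eigenvalues are NOT preserved by:
- Adding identity: eigenvalues become -3+1, -3+1
- Scaling: eigenvalues become -6, -6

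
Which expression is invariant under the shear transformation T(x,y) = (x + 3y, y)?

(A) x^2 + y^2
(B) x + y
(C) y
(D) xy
C

Under the shear T(x,y) = (x + 3y, y):
Substitute the transformed coordinates into each option and compare with the original:
(A) x^2 + y^2  ->  (x + 3y)^2 + (y)^2 = x^2 + 6xy + 10y^2   [differs from x^2 + y^2: not invariant]
(B) x + y  ->  (x + 3y) + (y) = x + 4y   [differs from x + y: not invariant]
(C) y  ->  (y) = y   [equals y: invariant]
(D) xy  ->  (x + 3y)(y) = xy + 3y^2   [differs from xy: not invariant]

Only option (C), y, is unchanged by the transformation.
A horizontal shear moves points parallel to the x-axis, so the y-coordinate (and any function of y alone) is unchanged.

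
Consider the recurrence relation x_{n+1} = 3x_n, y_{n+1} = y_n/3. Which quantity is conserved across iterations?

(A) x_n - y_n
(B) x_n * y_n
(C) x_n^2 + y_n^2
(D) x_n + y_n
B

For the recurrence x_{n+1} = 3x_n, y_{n+1} = y_n/3:

x_{n+1} * y_{n+1} = (3x_n) * (y_n/3) = x_n * y_n
The product is conserved.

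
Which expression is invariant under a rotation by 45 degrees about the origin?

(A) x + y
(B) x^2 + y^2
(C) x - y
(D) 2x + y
B

A rotation by 45 degrees sends (x, y) to (sqrt(2)x/2 - sqrt(2)y/2, sqrt(2)x/2 + sqrt(2)y/2).
Substitute the transformed coordinates into each option and compare with the original:
(A) x + y  ->  (sqrt(2)x/2 - sqrt(2)y/2) + (sqrt(2)x/2 + sqrt(2)y/2) = sqrt(2)x   [differs from x + y: not invariant]
(B) x^2 + y^2  ->  (sqrt(2)x/2 - sqrt(2)y/2)^2 + (sqrt(2)x/2 + sqrt(2)y/2)^2 = x^2 + y^2   [equals x^2 + y^2: invariant]
(C) x - y  ->  (sqrt(2)x/2 - sqrt(2)y/2) - (sqrt(2)x/2 + sqrt(2)y/2) = -sqrt(2)y   [differs from x - y: not invariant]
(D) 2x + y  ->  2(sqrt(2)x/2 - sqrt(2)y/2) + (sqrt(2)x/2 + sqrt(2)y/2) = 3sqrt(2)x/2 - sqrt(2)y/2   [differs from 2x + y: not invariant]

Only option (B), x^2 + y^2, is unchanged by the transformation.
Geometrically, x^2 + y^2 is the squared distance from the origin, which every rotation about the origin preserves.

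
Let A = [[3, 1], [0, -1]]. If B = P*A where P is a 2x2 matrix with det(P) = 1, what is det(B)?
-3

By the multiplicative property of determinants, det(B) = det(P*A) = det(P) * det(A) = det(A),
so the determinant is invariant under multiplication by any determinant-1 matrix; we just need det(A).

det(A) = (3)(-1) - (1)(0) = -3 - 0 = -3

Therefore det(B) = 1 * (-3) = -3.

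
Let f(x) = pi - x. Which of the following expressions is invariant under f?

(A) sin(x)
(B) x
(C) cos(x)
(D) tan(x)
A

For f(x) = pi - x:
sin(pi - x) = sin(x), so sine is invariant under this transformation.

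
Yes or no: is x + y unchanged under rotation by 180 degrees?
No

Applying rotation by 180 degrees: x' = x*cos(180 degrees) - y*sin(180 degrees) = -x, y' = x*sin(180 degrees) + y*cos(180 degrees) = -y

Substituting into x + y:
(-x) + (-y)
= -x - y

This differs from the original expression x + y, so it is NOT invariant.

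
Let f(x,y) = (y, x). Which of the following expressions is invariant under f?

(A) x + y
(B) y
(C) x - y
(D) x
A

For f(x,y) = (y, x):
After applying f: x' = y, y' = x. So x' + y' = y + x = x + y.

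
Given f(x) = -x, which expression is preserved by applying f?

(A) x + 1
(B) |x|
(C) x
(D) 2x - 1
B

For f(x) = -x:
Applying f replaces x by -x. Since |-x| = |x|, the absolute value is unchanged by f, whereas x -> -x, 2x - 1 -> -2x - 1 and x + 1 -> -x + 1 all change.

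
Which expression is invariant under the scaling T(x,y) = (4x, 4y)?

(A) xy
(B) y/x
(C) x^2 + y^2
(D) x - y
B

Under the uniform scaling T(x,y) = (4x, 4y):
Substitute the transformed coordinates into each option and compare with the original:
(A) xy  ->  (4x)(4y) = 16xy   [differs from xy: not invariant]
(B) y/x  ->  (4y)/(4x) = y/x   [equals y/x: invariant]
(C) x^2 + y^2  ->  (4x)^2 + (4y)^2 = 16x^2 + 16y^2   [differs from x^2 + y^2: not invariant]
(D) x - y  ->  (4x) - (4y) = 4x - 4y   [differs from x - y: not invariant]

Only option (B), y/x, is unchanged by the transformation.
The common factor 4 cancels in a ratio of coordinates, while sums, products and sums of squares pick up factors of 4 or 16.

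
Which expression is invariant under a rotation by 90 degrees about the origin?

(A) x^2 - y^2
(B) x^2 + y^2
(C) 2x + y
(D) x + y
B

A rotation by 90 degrees sends (x, y) to (-y, x).
Substitute the transformed coordinates into each option and compare with the original:
(A) x^2 - y^2  ->  (-y)^2 - (x)^2 = -x^2 + y^2   [differs from x^2 - y^2: not invariant]
(B) x^2 + y^2  ->  (-y)^2 + (x)^2 = x^2 + y^2   [equals x^2 + y^2: invariant]
(C) 2x + y  ->  2(-y) + (x) = x - 2y   [differs from 2x + y: not invariant]
(D) x + y  ->  (-y) + (x) = x - y   [differs from x + y: not invariant]

Only option (B), x^2 + y^2, is unchanged by the transformation.
Geometrically, x^2 + y^2 is the squared distance from the origin, which every rotation about the origin preserves.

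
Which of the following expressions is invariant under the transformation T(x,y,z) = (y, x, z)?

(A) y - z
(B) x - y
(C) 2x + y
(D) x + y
D

Apply T(x,y,z) = (y, x, z) to each option, i.e. replace (x, y, z) by the transformed coordinates.
Substitute the transformed coordinates into each option and compare with the original:
(A) y - z  ->  (x) - (z) = x - z   [differs from y - z: not invariant]
(B) x - y  ->  (y) - (x) = -x + y   [differs from x - y: not invariant]
(C) 2x + y  ->  2(y) + (x) = x + 2y   [differs from 2x + y: not invariant]
(D) x + y  ->  (y) + (x) = x + y   [equals x + y: invariant]

Only option (D), x + y, is unchanged by the transformation.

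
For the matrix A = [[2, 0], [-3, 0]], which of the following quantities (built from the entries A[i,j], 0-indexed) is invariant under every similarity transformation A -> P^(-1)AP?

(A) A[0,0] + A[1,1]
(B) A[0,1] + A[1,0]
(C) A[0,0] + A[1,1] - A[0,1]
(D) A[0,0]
A

A[0,0] + A[1,1] is the trace of A. By the cyclic property of the trace, tr(P^(-1)AP) = tr(APP^(-1)) = tr(A), so it is the same for every matrix similar to A.

The other combinations are not similarity invariants. For example, take P = [[2, 1], [1, 1]] (det P = 1), so P^(-1) = [[1, -1], [-1, 2]] and
B = P^(-1)AP = [[10, 5], [-16, -8]].
Evaluating each option on A and on B:
(A) A[0,0] + A[1,1]: 2 for A, 2 for B -> unchanged
(B) A[0,1] + A[1,0]: -3 for A, -11 for B -> changes
(C) A[0,0] + A[1,1] - A[0,1]: 2 for A, -3 for B -> changes
(D) A[0,0]: 2 for A, 10 for B -> changes

Only (A) A[0,0] + A[1,1] = 2 survives (and it does so for every P, not just this one), so it is the invariant.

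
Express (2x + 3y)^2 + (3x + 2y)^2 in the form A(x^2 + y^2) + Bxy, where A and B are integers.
13(x^2 + y^2) + 24xy

Expanding: (2x + 3y)^2 = 4x^2 + 12xy + 9y^2
(3x + 2y)^2 = 9x^2 + 12xy + 4y^2
Sum = (4+9)(x^2+y^2) + 24xy = 13(x^2 + y^2) + 24xy
This is symmetric in x and y.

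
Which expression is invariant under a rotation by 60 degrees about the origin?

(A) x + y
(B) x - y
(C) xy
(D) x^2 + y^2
D

A rotation by 60 degrees sends (x, y) to (x/2 - sqrt(3)y/2, sqrt(3)x/2 + y/2).
Substitute the transformed coordinates into each option and compare with the original:
(A) x + y  ->  (x/2 - sqrt(3)y/2) + (sqrt(3)x/2 + y/2) = x/2 + sqrt(3)x/2 - sqrt(3)y/2 + y/2   [differs from x + y: not invariant]
(B) x - y  ->  (x/2 - sqrt(3)y/2) - (sqrt(3)x/2 + y/2) = -sqrt(3)x/2 + x/2 - sqrt(3)y/2 - y/2   [differs from x - y: not invariant]
(C) xy  ->  (x/2 - sqrt(3)y/2)(sqrt(3)x/2 + y/2) = sqrt(3)x^2/4 - xy/2 - sqrt(3)y^2/4   [differs from xy: not invariant]
(D) x^2 + y^2  ->  (x/2 - sqrt(3)y/2)^2 + (sqrt(3)x/2 + y/2)^2 = x^2 + y^2   [equals x^2 + y^2: invariant]

Only option (D), x^2 + y^2, is unchanged by the transformation.
Geometrically, x^2 + y^2 is the squared distance from the origin, which every rotation about the origin preserves.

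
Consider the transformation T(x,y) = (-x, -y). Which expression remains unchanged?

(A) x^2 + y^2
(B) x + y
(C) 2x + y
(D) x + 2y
A

An expression E(x,y) is invariant under T if E(T(x,y)) = E(x,y). Here T(x,y) = (-x, -y).
Substitute the transformed coordinates into each option and compare with the original:
(A) x^2 + y^2  ->  (-x)^2 + (-y)^2 = x^2 + y^2   [equals x^2 + y^2: invariant]
(B) x + y  ->  (-x) + (-y) = -x - y   [differs from x + y: not invariant]
(C) 2x + y  ->  2(-x) + (-y) = -2x - y   [differs from 2x + y: not invariant]
(D) x + 2y  ->  (-x) + 2(-y) = -x - 2y   [differs from x + 2y: not invariant]

Only option (A), x^2 + y^2, is unchanged by the transformation.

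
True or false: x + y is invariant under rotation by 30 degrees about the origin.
False

Applying rotation by 30 degrees: x' = x*cos(30 degrees) - y*sin(30 degrees) = sqrt(3)x/2 - y/2, y' = x*sin(30 degrees) + y*cos(30 degrees) = x/2 + sqrt(3)y/2

Substituting into x + y:
(sqrt(3)x/2 - y/2) + (x/2 + sqrt(3)y/2)
= x/2 + sqrt(3)x/2 - y/2 + sqrt(3)y/2

This differs from the original expression x + y, so it is NOT invariant.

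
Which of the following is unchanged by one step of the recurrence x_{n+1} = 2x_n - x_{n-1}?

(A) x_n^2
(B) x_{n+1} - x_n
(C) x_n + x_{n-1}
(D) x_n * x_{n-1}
B

For the recurrence x_{n+1} = 2x_n - x_{n-1}:

If x_{n+1} = 2x_n - x_{n-1}, then:
x_{n+1} - x_n = x_n - x_{n-1}
The first difference is constant throughout the sequence.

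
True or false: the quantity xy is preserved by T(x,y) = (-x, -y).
True

Substitute T(x,y) = (-x, -y) into the expression and compare with the original.

Original: xy
After applying T: (-x)(-y) = xy

This is identical to the original xy, so the expression is invariant.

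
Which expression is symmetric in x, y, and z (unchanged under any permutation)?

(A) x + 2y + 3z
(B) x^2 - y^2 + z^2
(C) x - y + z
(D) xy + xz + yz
D

A symmetric expression is unchanged when the variables are permuted; here the transformation to test is the swap (x, y) -> (y, x).
A symmetric expression must survive every permutation; the single swap x <-> y already eliminates the distractors, and the keyed expression is also unchanged by x <-> z and y <-> z (each variable enters it in exactly the same way).
Substitute the transformed coordinates into each option and compare with the original:
(A) x + 2y + 3z  ->  (y) + 2(x) + 3z = 2x + y + 3z   [differs from x + 2y + 3z: not invariant]
(B) x^2 - y^2 + z^2  ->  (y)^2 - (x)^2 + z^2 = -x^2 + y^2 + z^2   [differs from x^2 - y^2 + z^2: not invariant]
(C) x - y + z  ->  (y) - (x) + z = -x + y + z   [differs from x - y + z: not invariant]
(D) xy + xz + yz  ->  (y)(x) + (y)z + (x)z = xy + xz + yz   [equals xy + xz + yz: invariant]

Only option (D), xy + xz + yz, is unchanged by the transformation.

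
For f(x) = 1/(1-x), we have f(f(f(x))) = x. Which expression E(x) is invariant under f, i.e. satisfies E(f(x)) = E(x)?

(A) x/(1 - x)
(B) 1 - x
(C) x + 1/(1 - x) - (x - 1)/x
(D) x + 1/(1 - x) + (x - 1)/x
D

Replace x by f(x) = 1/(1 - x) in each option and simplify. As a quick numerical cross-check, also compare E(3) with E(f(3)) = E(-1/2).

(A) x/(1 - x)  ->  (1/(1 - x))/(1 - (1/(1 - x))) = -1/x; check: E(3) = -3/2 but E(-1/2) = -1/3.   [not invariant]
(B) 1 - x  ->  1 - (1/(1 - x)) = x/(x - 1); check: E(3) = -2 but E(-1/2) = 3/2.   [not invariant]
(C) x + 1/(1 - x) - (x - 1)/x  ->  (1/(1 - x)) + 1/(1 - (1/(1 - x))) - ((1/(1 - x)) - 1)/(1/(1 - x)) = (x^2(1 - x) - x + (x - 1)^2)/(x(x - 1)); check: E(3) = 11/6 but E(-1/2) = -17/6.   [not invariant]
(D) x + 1/(1 - x) + (x - 1)/x  ->  (1/(1 - x)) + 1/(1 - (1/(1 - x))) + ((1/(1 - x)) - 1)/(1/(1 - x)), which simplifies back to x + 1/(1 - x) + (x - 1)/x; check: E(3) = 19/6, E(-1/2) = 19/6.   [invariant]

Only (D) is unchanged. Indeed f(f(x)) = 1/(1 - 1/(1-x)) = (1-x)/(-x) = (x-1)/x, so E(x) = x + f(x) + f(f(x)) is the sum over the whole 3-cycle; applying f just permutes the three terms cyclically (x -> f(x) -> f(f(x)) -> x), leaving the sum unchanged.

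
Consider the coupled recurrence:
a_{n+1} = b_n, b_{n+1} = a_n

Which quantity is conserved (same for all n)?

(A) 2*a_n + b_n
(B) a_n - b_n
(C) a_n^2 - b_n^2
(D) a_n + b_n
D

Replace a_n by a_{n+1} = b_n and b_n by b_{n+1} = a_n in each option and simplify:
(A) 2*a_n + b_n  ->  2*(b_n) + (a_n) = a_n + 2*b_n   [not conserved]
(B) a_n - b_n  ->  (b_n) - (a_n) = -a_n + b_n   [not conserved]
(C) a_n^2 - b_n^2  ->  (b_n)^2 - (a_n)^2 = -a_n^2 + b_n^2   [not conserved]
(D) a_n + b_n  ->  (b_n) + (a_n) = a_n + b_n   [conserved]

Only (D) a_n + b_n returns to itself after one step, so it is the conserved quantity.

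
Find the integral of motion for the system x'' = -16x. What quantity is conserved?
E = (x')^2 + 16x^2

Multiply the equation by x':
x' * x'' = -16x * x'
The left side is d/dt[(x')^2/2] and the right side is d/dt[-16x^2/2], so
d/dt[(x')^2/2 + 16x^2/2] = 0, i.e. (x')^2/2 + 16x^2/2 = constant.
Multiplying by 2, the integral of motion is E = (x')^2 + 16x^2.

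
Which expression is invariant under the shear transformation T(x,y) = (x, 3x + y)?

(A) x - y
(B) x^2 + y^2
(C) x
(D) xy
C

Under the shear T(x,y) = (x, 3x + y):
Substitute the transformed coordinates into each option and compare with the original:
(A) x - y  ->  (x) - (3x + y) = -2x - y   [differs from x - y: not invariant]
(B) x^2 + y^2  ->  (x)^2 + (3x + y)^2 = 10x^2 + 6xy + y^2   [differs from x^2 + y^2: not invariant]
(C) x  ->  (x) = x   [equals x: invariant]
(D) xy  ->  (x)(3x + y) = 3x^2 + xy   [differs from xy: not invariant]

Only option (C), x, is unchanged by the transformation.
A vertical shear moves points parallel to the y-axis, so the x-coordinate (and any function of x alone) is unchanged.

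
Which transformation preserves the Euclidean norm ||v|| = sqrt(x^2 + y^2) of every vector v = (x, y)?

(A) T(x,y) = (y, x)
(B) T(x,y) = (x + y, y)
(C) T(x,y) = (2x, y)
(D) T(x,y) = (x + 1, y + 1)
A

A transformation preserves a norm if ||T(v)|| = ||v|| for every v; a single vector where the norm changes rules an option out.

(A) T(x,y) = (y, x): preserves the norm -- it is an orthogonal map (a rotation/reflection), and (y)^2 + (x)^2 simplifies to x^2 + y^2.
(B) T(x,y) = (x + y, y): v = (0, 1) has norm sqrt((0)^2 + (1)^2) = 1, but T(v) = (1, 1) has norm sqrt(2) -- not preserved.
(C) T(x,y) = (2x, y): v = (1, 0) has norm sqrt((1)^2 + (0)^2) = 1, but T(v) = (2, 0) has norm 2 -- not preserved.
(D) T(x,y) = (x + 1, y + 1): v = (1, 0) has norm sqrt((1)^2 + (0)^2) = 1, but T(v) = (2, 1) has norm sqrt(5) -- not preserved.

Therefore the answer is (A).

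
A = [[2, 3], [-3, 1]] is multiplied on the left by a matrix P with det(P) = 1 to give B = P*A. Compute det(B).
11

By the multiplicative property of determinants, det(B) = det(P*A) = det(P) * det(A) = det(A),
so the determinant is invariant under multiplication by any determinant-1 matrix; we just need det(A).

det(A) = (2)(1) - (3)(-3) = 2 - (-9) = 11

Therefore det(B) = 1 * 11 = 11.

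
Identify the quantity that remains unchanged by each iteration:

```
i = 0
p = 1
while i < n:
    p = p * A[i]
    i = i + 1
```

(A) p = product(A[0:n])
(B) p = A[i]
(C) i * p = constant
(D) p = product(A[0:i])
D

A loop invariant must hold before the first iteration and be re-established by every execution of the body.

(D) p = product(A[0:i]): Initially i = 0 and p = 1 = product of the empty slice A[0:0]. If p = product(A[0:i]) holds at the top of an iteration, the body sets p to product(A[0:i]) * A[i] = product(A[0:i+1]) and then i to i+1, so the property is restored. At exit i = n, giving p = product(A[0:n]).

The other options fail:
(A) p = product(A[0:n]): false before the loop (p = 1, not the full product) -- it only becomes true at exit.
(B) p = A[i]: after the first iteration p = A[0] but i = 1; in general p is a product of several elements, not a single one.
(C) i * p = constant: initially i * p = 0, but after one iteration it is 1 * A[0], which is nonzero in general.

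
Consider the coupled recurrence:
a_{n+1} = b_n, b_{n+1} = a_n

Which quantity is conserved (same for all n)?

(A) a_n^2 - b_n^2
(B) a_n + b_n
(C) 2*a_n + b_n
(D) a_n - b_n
B

Replace a_n by a_{n+1} = b_n and b_n by b_{n+1} = a_n in each option and simplify:
(A) a_n^2 - b_n^2  ->  (b_n)^2 - (a_n)^2 = -a_n^2 + b_n^2   [not conserved]
(B) a_n + b_n  ->  (b_n) + (a_n) = a_n + b_n   [conserved]
(C) 2*a_n + b_n  ->  2*(b_n) + (a_n) = a_n + 2*b_n   [not conserved]
(D) a_n - b_n  ->  (b_n) - (a_n) = -a_n + b_n   [not conserved]

Only (B) a_n + b_n returns to itself after one step, so it is the conserved quantity.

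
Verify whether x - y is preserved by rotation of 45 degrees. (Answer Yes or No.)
No

Applying rotation by 45 degrees: x' = x*cos(45 degrees) - y*sin(45 degrees) = sqrt(2)x/2 - sqrt(2)y/2, y' = x*sin(45 degrees) + y*cos(45 degrees) = sqrt(2)x/2 + sqrt(2)y/2

Substituting into x - y:
(sqrt(2)x/2 - sqrt(2)y/2) - (sqrt(2)x/2 + sqrt(2)y/2)
= -sqrt(2)y

This differs from the original expression x - y, so it is NOT invariant.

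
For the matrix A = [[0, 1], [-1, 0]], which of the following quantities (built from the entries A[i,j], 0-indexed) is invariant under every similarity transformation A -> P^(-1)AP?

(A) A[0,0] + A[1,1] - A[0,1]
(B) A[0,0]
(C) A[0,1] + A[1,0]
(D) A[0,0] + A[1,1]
D

A[0,0] + A[1,1] is the trace of A. By the cyclic property of the trace, tr(P^(-1)AP) = tr(APP^(-1)) = tr(A), so it is the same for every matrix similar to A.

The other combinations are not similarity invariants. For example, take P = [[1, 1], [1, 2]] (det P = 1), so P^(-1) = [[2, -1], [-1, 1]] and
B = P^(-1)AP = [[3, 5], [-2, -3]].
Evaluating each option on A and on B:
(A) A[0,0] + A[1,1] - A[0,1]: -1 for A, -5 for B -> changes
(B) A[0,0]: 0 for A, 3 for B -> changes
(C) A[0,1] + A[1,0]: 0 for A, 3 for B -> changes
(D) A[0,0] + A[1,1]: 0 for A, 0 for B -> unchanged

Only (D) A[0,0] + A[1,1] = 0 survives (and it does so for every P, not just this one), so it is the invariant.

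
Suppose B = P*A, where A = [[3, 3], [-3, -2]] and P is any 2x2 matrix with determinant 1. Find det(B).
3

By the multiplicative property of determinants, det(B) = det(P*A) = det(P) * det(A) = det(A),
so the determinant is invariant under multiplication by any determinant-1 matrix; we just need det(A).

det(A) = (3)(-2) - (3)(-3) = -6 - (-9) = 3

Therefore det(B) = 1 * 3 = 3.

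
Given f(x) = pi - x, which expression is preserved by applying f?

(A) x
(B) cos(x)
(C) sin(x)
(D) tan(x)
C

For f(x) = pi - x:
sin(pi - x) = sin(x), so sine is invariant under this transformation.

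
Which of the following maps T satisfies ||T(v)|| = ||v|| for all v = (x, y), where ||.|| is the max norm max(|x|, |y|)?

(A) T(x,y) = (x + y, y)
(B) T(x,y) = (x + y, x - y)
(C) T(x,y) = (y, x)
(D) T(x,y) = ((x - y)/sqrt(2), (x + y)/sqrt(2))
C

A transformation preserves a norm if ||T(v)|| = ||v|| for every v; a single vector where the norm changes rules an option out.

(A) T(x,y) = (x + y, y): v = (1, 1) has norm max(|1|, |1|) = 1, but T(v) = (2, 1) has norm 2 -- not preserved.
(B) T(x,y) = (x + y, x - y): v = (1, 1) has norm max(|1|, |1|) = 1, but T(v) = (2, 0) has norm 2 -- not preserved.
(C) T(x,y) = (y, x): preserves the norm -- it only permutes the coordinates and/or flips signs, which leaves max(|x|, |y|) unchanged.
(D) T(x,y) = ((x - y)/sqrt(2), (x + y)/sqrt(2)): v = (1, 0) has norm max(|1|, |0|) = 1, but T(v) = (sqrt(2)/2, sqrt(2)/2) has norm sqrt(2)/2 -- not preserved.

Therefore the answer is (C).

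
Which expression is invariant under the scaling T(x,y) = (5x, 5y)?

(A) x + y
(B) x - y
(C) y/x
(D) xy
C

Under the uniform scaling T(x,y) = (5x, 5y):
Substitute the transformed coordinates into each option and compare with the original:
(A) x + y  ->  (5x) + (5y) = 5x + 5y   [differs from x + y: not invariant]
(B) x - y  ->  (5x) - (5y) = 5x - 5y   [differs from x - y: not invariant]
(C) y/x  ->  (5y)/(5x) = y/x   [equals y/x: invariant]
(D) xy  ->  (5x)(5y) = 25xy   [differs from xy: not invariant]

Only option (C), y/x, is unchanged by the transformation.
The common factor 5 cancels in a ratio of coordinates, while sums, products and sums of squares pick up factors of 5 or 25.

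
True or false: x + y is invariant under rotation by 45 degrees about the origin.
False

Applying rotation by 45 degrees: x' = x*cos(45 degrees) - y*sin(45 degrees) = sqrt(2)x/2 - sqrt(2)y/2, y' = x*sin(45 degrees) + y*cos(45 degrees) = sqrt(2)x/2 + sqrt(2)y/2

Substituting into x + y:
(sqrt(2)x/2 - sqrt(2)y/2) + (sqrt(2)x/2 + sqrt(2)y/2)
= sqrt(2)x

This differs from the original expression x + y, so it is NOT invariant.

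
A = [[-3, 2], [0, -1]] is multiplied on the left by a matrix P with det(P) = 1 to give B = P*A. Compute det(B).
3

By the multiplicative property of determinants, det(B) = det(P*A) = det(P) * det(A) = det(A),
so the determinant is invariant under multiplication by any determinant-1 matrix; we just need det(A).

det(A) = (-3)(-1) - (2)(0) = 3 - 0 = 3

Therefore det(B) = 1 * 3 = 3.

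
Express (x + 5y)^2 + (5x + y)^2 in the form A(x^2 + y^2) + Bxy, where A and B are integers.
26(x^2 + y^2) + 20xy

Expanding: (x + 5y)^2 = x^2 + 10xy + 25y^2
(5x + y)^2 = 25x^2 + 10xy + y^2
Sum = (1+25)(x^2+y^2) + 20xy = 26(x^2 + y^2) + 20xy
This is symmetric in x and y.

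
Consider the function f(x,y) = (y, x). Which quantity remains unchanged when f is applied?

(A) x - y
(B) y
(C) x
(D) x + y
D

For f(x,y) = (y, x):
After applying f: x' = y, y' = x. So x' + y' = y + x = x + y.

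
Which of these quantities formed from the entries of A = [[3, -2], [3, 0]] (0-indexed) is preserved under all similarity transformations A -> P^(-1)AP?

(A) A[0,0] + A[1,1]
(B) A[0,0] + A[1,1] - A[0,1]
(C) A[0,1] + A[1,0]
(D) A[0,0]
A

A[0,0] + A[1,1] is the trace of A. By the cyclic property of the trace, tr(P^(-1)AP) = tr(APP^(-1)) = tr(A), so it is the same for every matrix similar to A.

The other combinations are not similarity invariants. For example, take P = [[1, 1], [1, 2]] (det P = 1), so P^(-1) = [[2, -1], [-1, 1]] and
B = P^(-1)AP = [[-1, -5], [2, 4]].
Evaluating each option on A and on B:
(A) A[0,0] + A[1,1]: 3 for A, 3 for B -> unchanged
(B) A[0,0] + A[1,1] - A[0,1]: 5 for A, 8 for B -> changes
(C) A[0,1] + A[1,0]: 1 for A, -3 for B -> changes
(D) A[0,0]: 3 for A, -1 for B -> changes

Only (A) A[0,0] + A[1,1] = 3 survives (and it does so for every P, not just this one), so it is the invariant.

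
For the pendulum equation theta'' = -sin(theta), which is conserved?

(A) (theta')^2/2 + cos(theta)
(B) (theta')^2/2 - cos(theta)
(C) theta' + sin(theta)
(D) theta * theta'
B

A first integral I satisfies dI/dt = 0 along every solution. Differentiate each option and use the equation of motion:
(A) d/dt[(theta')^2/2 + cos(theta)] = theta' theta'' - sin(theta) theta' = -2 theta' sin(theta), not identically 0
(B) d/dt[(theta')^2/2 - cos(theta)] = theta' theta'' + sin(theta) theta' = theta'(-sin(theta)) + theta' sin(theta) = 0
(C) d/dt[theta' + sin(theta)] = theta'' + cos(theta) theta' = -sin(theta) + theta' cos(theta), not identically 0
(D) d/dt[theta * theta'] = (theta')^2 + theta theta'' = (theta')^2 - theta sin(theta), not identically 0

Only (B) has zero time-derivative. This is the total energy: kinetic (theta')^2/2 plus potential -cos(theta).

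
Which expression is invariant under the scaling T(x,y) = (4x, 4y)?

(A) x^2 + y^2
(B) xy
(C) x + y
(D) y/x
D

Under the uniform scaling T(x,y) = (4x, 4y):
Substitute the transformed coordinates into each option and compare with the original:
(A) x^2 + y^2  ->  (4x)^2 + (4y)^2 = 16x^2 + 16y^2   [differs from x^2 + y^2: not invariant]
(B) xy  ->  (4x)(4y) = 16xy   [differs from xy: not invariant]
(C) x + y  ->  (4x) + (4y) = 4x + 4y   [differs from x + y: not invariant]
(D) y/x  ->  (4y)/(4x) = y/x   [equals y/x: invariant]

Only option (D), y/x, is unchanged by the transformation.
The common factor 4 cancels in a ratio of coordinates, while sums, products and sums of squares pick up factors of 4 or 16.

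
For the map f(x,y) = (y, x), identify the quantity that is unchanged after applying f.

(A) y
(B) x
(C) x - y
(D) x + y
D

For f(x,y) = (y, x):
After applying f: x' = y, y' = x. So x' + y' = y + x = x + y.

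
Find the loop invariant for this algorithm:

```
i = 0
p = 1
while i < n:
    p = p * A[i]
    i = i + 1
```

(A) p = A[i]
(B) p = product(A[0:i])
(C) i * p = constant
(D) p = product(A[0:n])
B

A loop invariant must hold before the first iteration and be re-established by every execution of the body.

(B) p = product(A[0:i]): Initially i = 0 and p = 1 = product of the empty slice A[0:0]. If p = product(A[0:i]) holds at the top of an iteration, the body sets p to product(A[0:i]) * A[i] = product(A[0:i+1]) and then i to i+1, so the property is restored. At exit i = n, giving p = product(A[0:n]).

The other options fail:
(A) p = A[i]: after the first iteration p = A[0] but i = 1; in general p is a product of several elements, not a single one.
(C) i * p = constant: initially i * p = 0, but after one iteration it is 1 * A[0], which is nonzero in general.
(D) p = product(A[0:n]): false before the loop (p = 1, not the full product) -- it only becomes true at exit.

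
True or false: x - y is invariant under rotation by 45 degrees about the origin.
False

Applying rotation by 45 degrees: x' = x*cos(45 degrees) - y*sin(45 degrees) = sqrt(2)x/2 - sqrt(2)y/2, y' = x*sin(45 degrees) + y*cos(45 degrees) = sqrt(2)x/2 + sqrt(2)y/2

Substituting into x - y:
(sqrt(2)x/2 - sqrt(2)y/2) - (sqrt(2)x/2 + sqrt(2)y/2)
= -sqrt(2)y

This differs from the original expression x - y, so it is NOT invariant.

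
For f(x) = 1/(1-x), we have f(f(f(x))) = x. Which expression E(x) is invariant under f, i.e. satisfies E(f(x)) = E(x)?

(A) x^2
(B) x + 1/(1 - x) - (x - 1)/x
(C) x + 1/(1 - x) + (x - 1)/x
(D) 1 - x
C

Replace x by f(x) = 1/(1 - x) in each option and simplify. As a quick numerical cross-check, also compare E(5) with E(f(5)) = E(-1/4).

(A) x^2  ->  (1/(1 - x))^2 = (x - 1)^(-2); check: E(5) = 25 but E(-1/4) = 1/16.   [not invariant]
(B) x + 1/(1 - x) - (x - 1)/x  ->  (1/(1 - x)) + 1/(1 - (1/(1 - x))) - ((1/(1 - x)) - 1)/(1/(1 - x)) = (x^2(1 - x) - x + (x - 1)^2)/(x(x - 1)); check: E(5) = 79/20 but E(-1/4) = -89/20.   [not invariant]
(C) x + 1/(1 - x) + (x - 1)/x  ->  (1/(1 - x)) + 1/(1 - (1/(1 - x))) + ((1/(1 - x)) - 1)/(1/(1 - x)), which simplifies back to x + 1/(1 - x) + (x - 1)/x; check: E(5) = 111/20, E(-1/4) = 111/20.   [invariant]
(D) 1 - x  ->  1 - (1/(1 - x)) = x/(x - 1); check: E(5) = -4 but E(-1/4) = 5/4.   [not invariant]

Only (C) is unchanged. Indeed f(f(x)) = 1/(1 - 1/(1-x)) = (1-x)/(-x) = (x-1)/x, so E(x) = x + f(x) + f(f(x)) is the sum over the whole 3-cycle; applying f just permutes the three terms cyclically (x -> f(x) -> f(f(x)) -> x), leaving the sum unchanged.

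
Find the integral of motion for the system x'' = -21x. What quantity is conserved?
E = (x')^2 + 21x^2

Multiply the equation by x':
x' * x'' = -21x * x'
The left side is d/dt[(x')^2/2] and the right side is d/dt[-21x^2/2], so
d/dt[(x')^2/2 + 21x^2/2] = 0, i.e. (x')^2/2 + 21x^2/2 = constant.
Multiplying by 2, the integral of motion is E = (x')^2 + 21x^2.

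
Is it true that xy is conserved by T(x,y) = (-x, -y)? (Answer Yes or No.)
Yes

Substitute T(x,y) = (-x, -y) into the expression and compare with the original.

Original: xy
After applying T: (-x)(-y) = xy

This is identical to the original xy, so the expression is invariant.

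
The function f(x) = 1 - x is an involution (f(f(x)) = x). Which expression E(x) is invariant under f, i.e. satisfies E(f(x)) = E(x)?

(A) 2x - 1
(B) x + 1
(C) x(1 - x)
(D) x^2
C

Replace x by f(x) = 1 - x in each option and simplify. As a quick numerical cross-check, also compare E(5) with E(f(5)) = E(-4).

(A) 2x - 1  ->  2(1 - x) - 1 = 1 - 2x; check: E(5) = 9 but E(-4) = -9.   [not invariant]
(B) x + 1  ->  (1 - x) + 1 = 2 - x; check: E(5) = 6 but E(-4) = -3.   [not invariant]
(C) x(1 - x)  ->  (1 - x)(1 - (1 - x)), which simplifies back to x(1 - x); check: E(5) = -20, E(-4) = -20.   [invariant]
(D) x^2  ->  (1 - x)^2 = (x - 1)^2; check: E(5) = 25 but E(-4) = 16.   [not invariant]

Only (C) is unchanged. E is symmetric under swapping x with f(x) = 1 - x, which is exactly what an involution does.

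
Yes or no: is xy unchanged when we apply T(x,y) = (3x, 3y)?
No

Substitute T(x,y) = (3x, 3y) into the expression and compare with the original.

Original: xy
After applying T: (3x)(3y) = 9xy

This differs from the original xy (difference: 8xy), so the expression is NOT invariant.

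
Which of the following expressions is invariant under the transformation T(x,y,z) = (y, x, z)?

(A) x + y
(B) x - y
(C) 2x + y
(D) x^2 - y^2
A

Apply T(x,y,z) = (y, x, z) to each option, i.e. replace (x, y, z) by the transformed coordinates.
Substitute the transformed coordinates into each option and compare with the original:
(A) x + y  ->  (y) + (x) = x + y   [equals x + y: invariant]
(B) x - y  ->  (y) - (x) = -x + y   [differs from x - y: not invariant]
(C) 2x + y  ->  2(y) + (x) = x + 2y   [differs from 2x + y: not invariant]
(D) x^2 - y^2  ->  (y)^2 - (x)^2 = -x^2 + y^2   [differs from x^2 - y^2: not invariant]

Only option (A), x + y, is unchanged by the transformation.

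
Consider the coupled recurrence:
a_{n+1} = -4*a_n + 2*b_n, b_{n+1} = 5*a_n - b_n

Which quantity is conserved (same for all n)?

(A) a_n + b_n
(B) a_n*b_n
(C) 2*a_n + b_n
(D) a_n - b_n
A

Replace a_n by a_{n+1} = -4*a_n + 2*b_n and b_n by b_{n+1} = 5*a_n - b_n in each option and simplify:
(A) a_n + b_n  ->  (-4*a_n + 2*b_n) + (5*a_n - b_n) = a_n + b_n   [conserved]
(B) a_n*b_n  ->  (-4*a_n + 2*b_n)*(5*a_n - b_n) = -20*a_n^2 + 14*a_n*b_n - 2*b_n^2   [not conserved]
(C) 2*a_n + b_n  ->  2*(-4*a_n + 2*b_n) + (5*a_n - b_n) = -3*a_n + 3*b_n   [not conserved]
(D) a_n - b_n  ->  (-4*a_n + 2*b_n) - (5*a_n - b_n) = -9*a_n + 3*b_n   [not conserved]

Only (A) a_n + b_n returns to itself after one step, so it is the conserved quantity.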